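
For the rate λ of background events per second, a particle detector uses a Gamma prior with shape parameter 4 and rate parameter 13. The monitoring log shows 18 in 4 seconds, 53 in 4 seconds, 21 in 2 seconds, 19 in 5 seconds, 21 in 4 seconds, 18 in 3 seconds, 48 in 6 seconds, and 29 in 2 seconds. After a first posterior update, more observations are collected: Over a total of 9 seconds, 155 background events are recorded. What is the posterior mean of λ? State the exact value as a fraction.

193/26

Total count: 18 + 53 + 21 + 19 + 21 + 18 + 48 + 29 = 227.
Total exposure: 4 + 4 + 2 + 5 + 4 + 3 + 6 + 2 = 30 seconds.
After the first batch: Gamma(4 + 227, 13 + 30) = Gamma(231, 43).
Total count 155 over total exposure 9 seconds.
After the second batch: Gamma(231 + 155, 43 + 9) = Gamma(386, 52).
Posterior mean = α'/β' = 386/52 = 193/26.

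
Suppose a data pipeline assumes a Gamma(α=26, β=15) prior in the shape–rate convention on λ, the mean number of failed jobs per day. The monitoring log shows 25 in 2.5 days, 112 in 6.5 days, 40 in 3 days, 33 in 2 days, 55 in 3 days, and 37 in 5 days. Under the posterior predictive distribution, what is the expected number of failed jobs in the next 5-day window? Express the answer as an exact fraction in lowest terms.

1640/37

Total count: 25 + 112 + 40 + 33 + 55 + 37 = 302.
Total exposure: 2.5 + 6.5 + 3 + 2 + 3 + 5 = 22 days.
Gamma(α, β) with Poisson data over total exposure Σt gives posterior Gamma(α+Σx, β+Σt) = Gamma(328, 37).
Predictive mean over a 5-day window = T·E[λ|data] = 5·328/37 = 1640/37.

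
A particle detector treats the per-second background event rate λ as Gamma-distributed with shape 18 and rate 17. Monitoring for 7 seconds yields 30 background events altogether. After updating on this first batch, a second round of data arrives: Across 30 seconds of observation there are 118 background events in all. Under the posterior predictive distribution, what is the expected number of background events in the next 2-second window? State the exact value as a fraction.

Total count 30 over total exposure 7 seconds.
After the first batch: Gamma(18 + 30, 17 + 7) = Gamma(48, 24).
Total count 118 over total exposure 30 seconds.
After the second batch: Gamma(48 + 118, 24 + 30) = Gamma(166, 54).
Predictive mean over a 2-second window = T·E[λ|data] = 2·166/54 = 166/27.

166/27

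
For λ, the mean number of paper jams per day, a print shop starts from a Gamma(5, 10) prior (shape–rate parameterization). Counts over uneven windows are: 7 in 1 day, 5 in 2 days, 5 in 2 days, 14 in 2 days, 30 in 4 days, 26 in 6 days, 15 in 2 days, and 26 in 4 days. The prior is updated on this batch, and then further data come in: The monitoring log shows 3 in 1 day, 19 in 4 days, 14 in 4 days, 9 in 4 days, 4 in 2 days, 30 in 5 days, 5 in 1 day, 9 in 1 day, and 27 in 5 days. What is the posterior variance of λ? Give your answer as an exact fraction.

253/3600

Total count: 7 + 5 + 5 + 14 + 30 + 26 + 15 + 26 = 128.
Total exposure: 1 + 2 + 2 + 2 + 4 + 6 + 2 + 4 = 23 days.
After the first batch: Gamma(5 + 128, 10 + 23) = Gamma(133, 33).
Total count: 3 + 19 + 14 + 9 + 4 + 30 + 5 + 9 + 27 = 120.
Total exposure: 1 + 4 + 4 + 4 + 2 + 5 + 1 + 1 + 5 = 27 days.
After the second batch: Gamma(133 + 120, 33 + 27) = Gamma(253, 60).
Posterior variance = α'/β'² = 253/3600.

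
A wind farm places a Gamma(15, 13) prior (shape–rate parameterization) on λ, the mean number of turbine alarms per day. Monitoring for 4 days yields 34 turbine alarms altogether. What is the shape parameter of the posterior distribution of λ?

Total count 34 over total exposure 4 days.
By Gamma–Poisson conjugacy, the posterior is Gamma(α + Σx, β + Σt) = Gamma(15 + 34, 13 + 4) = Gamma(49, 17).

49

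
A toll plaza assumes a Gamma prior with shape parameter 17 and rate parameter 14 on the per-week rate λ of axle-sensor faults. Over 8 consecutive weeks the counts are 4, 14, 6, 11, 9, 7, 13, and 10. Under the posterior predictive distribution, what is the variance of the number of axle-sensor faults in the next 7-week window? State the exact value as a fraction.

Total count: 4 + 14 + 6 + 11 + 9 + 7 + 13 + 10 = 74.
Total exposure: 8 weeks.
By Gamma–Poisson conjugacy, the posterior is Gamma(α + Σx, β + Σt) = Gamma(17 + 74, 14 + 8) = Gamma(91, 22).
The posterior predictive for a window of length T is Negative Binomial with variance T·α'·(β'+T)/β'² = 7·91·29/484 = 18473/484.

18473/484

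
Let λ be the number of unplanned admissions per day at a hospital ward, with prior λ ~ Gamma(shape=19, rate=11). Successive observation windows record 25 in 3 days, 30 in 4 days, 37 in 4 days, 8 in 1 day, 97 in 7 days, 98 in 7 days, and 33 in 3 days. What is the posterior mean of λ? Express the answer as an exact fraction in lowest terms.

Total count: 25 + 30 + 37 + 8 + 97 + 98 + 33 = 328.
Total exposure: 3 + 4 + 4 + 1 + 7 + 7 + 3 = 29 days.
By Gamma–Poisson conjugacy, the posterior is Gamma(α + Σx, β + Σt) = Gamma(19 + 328, 11 + 29) = Gamma(347, 40).
Posterior mean = α'/β' = 347/40.

347/40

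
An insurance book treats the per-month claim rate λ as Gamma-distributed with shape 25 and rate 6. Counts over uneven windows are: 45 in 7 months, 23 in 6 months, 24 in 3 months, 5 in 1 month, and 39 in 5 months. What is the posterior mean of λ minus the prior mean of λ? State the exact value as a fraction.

Total count: 45 + 23 + 24 + 5 + 39 = 136.
Total exposure: 7 + 6 + 3 + 1 + 5 = 22 months.
Posterior: α' = 25 + 136 = 161, β' = 6 + 22 = 28.
Posterior mean = 161/28 = 23/4; prior mean = 25/6 = 25/6. Difference = 23/4 − 25/6 = 19/12.

19/12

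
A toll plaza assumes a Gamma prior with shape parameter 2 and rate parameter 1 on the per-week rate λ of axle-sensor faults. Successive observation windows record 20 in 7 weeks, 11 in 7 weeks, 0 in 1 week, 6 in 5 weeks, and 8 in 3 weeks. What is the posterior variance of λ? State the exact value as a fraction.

Total count: 20 + 11 + 0 + 6 + 8 = 45.
Total exposure: 7 + 7 + 1 + 5 + 3 = 23 weeks.
Posterior: α' = 2 + 45 = 47, β' = 1 + 23 = 24.
Posterior variance = α'/β'² = 47/576.

47/576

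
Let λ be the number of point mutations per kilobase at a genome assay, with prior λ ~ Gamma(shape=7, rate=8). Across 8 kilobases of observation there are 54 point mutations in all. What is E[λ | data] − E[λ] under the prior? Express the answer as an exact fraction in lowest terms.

47/16

Total count 54 over total exposure 8 kilobases.
By Gamma–Poisson conjugacy, the posterior is Gamma(α + Σx, β + Σt) = Gamma(7 + 54, 8 + 8) = Gamma(61, 16).
Posterior mean = 61/16 = 61/16; prior mean = 7/8 = 7/8. Difference = 61/16 − 7/8 = 47/16.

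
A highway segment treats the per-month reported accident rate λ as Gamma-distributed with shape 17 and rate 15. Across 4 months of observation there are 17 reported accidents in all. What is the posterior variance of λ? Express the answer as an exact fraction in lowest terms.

34/361

Total count 17 over total exposure 4 months.
Gamma(α, β) with Poisson data over total exposure Σt gives posterior Gamma(α+Σx, β+Σt) = Gamma(34, 19).
Posterior variance = α'/β'² = 34/361.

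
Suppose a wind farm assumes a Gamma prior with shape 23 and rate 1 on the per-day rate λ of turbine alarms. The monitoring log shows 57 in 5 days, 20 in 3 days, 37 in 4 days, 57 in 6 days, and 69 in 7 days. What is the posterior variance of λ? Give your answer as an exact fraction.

263/676

Total count: 57 + 20 + 37 + 57 + 69 = 240.
Total exposure: 5 + 3 + 4 + 6 + 7 = 25 days.
Posterior: α' = 23 + 240 = 263, β' = 1 + 25 = 26.
Posterior variance = α'/β'² = 263/676.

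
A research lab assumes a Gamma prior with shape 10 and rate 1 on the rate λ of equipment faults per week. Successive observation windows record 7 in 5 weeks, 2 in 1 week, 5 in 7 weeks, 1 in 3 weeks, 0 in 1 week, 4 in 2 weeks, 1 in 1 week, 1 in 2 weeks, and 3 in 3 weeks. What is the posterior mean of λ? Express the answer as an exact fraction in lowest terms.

Total count: 7 + 2 + 5 + 1 + 0 + 4 + 1 + 1 + 3 = 24.
Total exposure: 5 + 1 + 7 + 3 + 1 + 2 + 1 + 2 + 3 = 25 weeks.
Posterior: α' = 10 + 24 = 34, β' = 1 + 25 = 26.
Posterior mean = α'/β' = 34/26 = 17/13.

17/13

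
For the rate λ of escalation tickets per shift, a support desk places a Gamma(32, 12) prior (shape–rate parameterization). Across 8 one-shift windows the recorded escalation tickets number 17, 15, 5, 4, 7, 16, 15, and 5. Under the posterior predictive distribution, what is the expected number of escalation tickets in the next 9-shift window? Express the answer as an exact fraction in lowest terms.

Total count: 17 + 15 + 5 + 4 + 7 + 16 + 15 + 5 = 84.
Total exposure: 8 shifts.
Gamma(α, β) with Poisson data over total exposure Σt gives posterior Gamma(α+Σx, β+Σt) = Gamma(116, 20).
Predictive mean over a 9-shift window = T·E[λ|data] = 9·116/20 = 261/5.

261/5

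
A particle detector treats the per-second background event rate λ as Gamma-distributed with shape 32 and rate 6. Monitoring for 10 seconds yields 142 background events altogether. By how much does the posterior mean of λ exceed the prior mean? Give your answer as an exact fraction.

133/24

Total count 142 over total exposure 10 seconds.
Conjugate update: add total count to the shape and total exposure to the rate, giving Gamma(174, 16).
Posterior mean = 174/16 = 87/8; prior mean = 32/6 = 16/3. Difference = 87/8 − 16/3 = 133/24.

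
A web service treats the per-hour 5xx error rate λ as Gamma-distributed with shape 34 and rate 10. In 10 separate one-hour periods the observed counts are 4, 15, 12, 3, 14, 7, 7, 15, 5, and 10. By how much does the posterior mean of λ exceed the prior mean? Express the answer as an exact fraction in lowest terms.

29/10

Total count: 4 + 15 + 12 + 3 + 14 + 7 + 7 + 15 + 5 + 10 = 92.
Total exposure: 10 hours.
Posterior: α' = 34 + 92 = 126, β' = 10 + 10 = 20.
Posterior mean = 126/20 = 63/10; prior mean = 34/10 = 17/5. Difference = 63/10 − 17/5 = 29/10.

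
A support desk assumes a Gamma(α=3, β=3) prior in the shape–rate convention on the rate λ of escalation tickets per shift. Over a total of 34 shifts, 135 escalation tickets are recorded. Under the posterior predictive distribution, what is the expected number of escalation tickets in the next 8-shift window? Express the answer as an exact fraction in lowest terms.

Total count 135 over total exposure 34 shifts.
The Gamma prior is conjugate for the Poisson rate, so λ | data ~ Gamma(3+135, 3+34) = Gamma(138, 37).
Predictive mean over an 8-shift window = T·E[λ|data] = 8·138/37 = 1104/37.

1104/37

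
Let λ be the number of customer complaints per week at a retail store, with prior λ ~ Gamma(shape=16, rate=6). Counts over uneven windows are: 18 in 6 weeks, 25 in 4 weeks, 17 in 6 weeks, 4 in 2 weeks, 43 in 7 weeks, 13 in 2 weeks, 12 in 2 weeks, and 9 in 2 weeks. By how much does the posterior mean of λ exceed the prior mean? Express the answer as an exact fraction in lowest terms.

Total count: 18 + 25 + 17 + 4 + 43 + 13 + 12 + 9 = 141.
Total exposure: 6 + 4 + 6 + 2 + 7 + 2 + 2 + 2 = 31 weeks.
The Gamma prior is conjugate for the Poisson rate, so λ | data ~ Gamma(16+141, 6+31) = Gamma(157, 37).
Posterior mean = 157/37 = 157/37; prior mean = 16/6 = 8/3. Difference = 157/37 − 8/3 = 175/111.

175/111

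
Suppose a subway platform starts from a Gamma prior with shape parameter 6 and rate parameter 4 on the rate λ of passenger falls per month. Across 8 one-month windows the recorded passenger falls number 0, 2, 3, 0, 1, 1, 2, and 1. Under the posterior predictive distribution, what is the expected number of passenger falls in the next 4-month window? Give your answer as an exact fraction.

Total count: 0 + 2 + 3 + 0 + 1 + 1 + 2 + 1 = 10.
Total exposure: 8 months.
Gamma(α, β) with Poisson data over total exposure Σt gives posterior Gamma(α+Σx, β+Σt) = Gamma(16, 12).
Predictive mean over a 4-month window = T·E[λ|data] = 4·16/12 = 16/3.

16/3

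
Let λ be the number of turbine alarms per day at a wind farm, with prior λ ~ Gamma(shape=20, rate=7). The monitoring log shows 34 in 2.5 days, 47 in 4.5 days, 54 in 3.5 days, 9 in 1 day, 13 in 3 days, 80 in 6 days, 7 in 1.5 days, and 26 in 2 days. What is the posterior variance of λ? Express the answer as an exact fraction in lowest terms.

290/961

Total count: 34 + 47 + 54 + 9 + 13 + 80 + 7 + 26 = 270.
Total exposure: 2.5 + 4.5 + 3.5 + 1 + 3 + 6 + 1.5 + 2 = 24 days.
Posterior: α' = 20 + 270 = 290, β' = 7 + 24 = 31.
Posterior variance = α'/β'² = 290/961.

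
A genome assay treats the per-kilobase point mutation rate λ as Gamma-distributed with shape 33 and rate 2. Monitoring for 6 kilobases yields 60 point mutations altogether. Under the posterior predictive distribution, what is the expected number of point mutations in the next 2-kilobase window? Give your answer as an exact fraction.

Total count 60 over total exposure 6 kilobases.
Conjugate update: add total count to the shape and total exposure to the rate, giving Gamma(93, 8).
Predictive mean over a 2-kilobase window = T·E[λ|data] = 2·93/8 = 93/4.

93/4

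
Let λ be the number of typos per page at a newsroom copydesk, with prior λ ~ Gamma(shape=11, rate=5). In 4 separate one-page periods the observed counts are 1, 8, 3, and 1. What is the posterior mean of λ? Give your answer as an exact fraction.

8/3

Total count: 1 + 8 + 3 + 1 = 13.
Total exposure: 4 pages.
Posterior: α' = 11 + 13 = 24, β' = 5 + 4 = 9.
Posterior mean = α'/β' = 24/9 = 8/3.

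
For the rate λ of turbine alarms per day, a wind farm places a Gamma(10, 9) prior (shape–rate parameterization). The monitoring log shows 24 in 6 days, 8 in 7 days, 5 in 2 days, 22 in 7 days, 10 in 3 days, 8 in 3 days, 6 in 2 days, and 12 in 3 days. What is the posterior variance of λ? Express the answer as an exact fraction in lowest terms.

5/84

Total count: 24 + 8 + 5 + 22 + 10 + 8 + 6 + 12 = 95.
Total exposure: 6 + 7 + 2 + 7 + 3 + 3 + 2 + 3 = 33 days.
The Gamma prior is conjugate for the Poisson rate, so λ | data ~ Gamma(10+95, 9+33) = Gamma(105, 42).
Posterior variance = α'/β'² = 105/1764 = 5/84.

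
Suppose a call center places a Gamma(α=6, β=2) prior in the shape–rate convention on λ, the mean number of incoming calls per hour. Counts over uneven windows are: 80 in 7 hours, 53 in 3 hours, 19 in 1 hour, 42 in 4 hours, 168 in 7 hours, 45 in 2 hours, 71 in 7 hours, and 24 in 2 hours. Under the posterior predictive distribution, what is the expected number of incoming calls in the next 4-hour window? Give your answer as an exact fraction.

2032/35

Total count: 80 + 53 + 19 + 42 + 168 + 45 + 71 + 24 = 502.
Total exposure: 7 + 3 + 1 + 4 + 7 + 2 + 7 + 2 = 33 hours.
Gamma(α, β) with Poisson data over total exposure Σt gives posterior Gamma(α+Σx, β+Σt) = Gamma(508, 35).
Predictive mean over a 4-hour window = T·E[λ|data] = 4·508/35 = 2032/35.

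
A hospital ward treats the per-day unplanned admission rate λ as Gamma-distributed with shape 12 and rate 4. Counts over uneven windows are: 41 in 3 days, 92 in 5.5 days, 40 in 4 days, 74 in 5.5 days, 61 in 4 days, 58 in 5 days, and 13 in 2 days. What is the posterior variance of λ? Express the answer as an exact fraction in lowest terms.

Total count: 41 + 92 + 40 + 74 + 61 + 58 + 13 = 379.
Total exposure: 3 + 5.5 + 4 + 5.5 + 4 + 5 + 2 = 29 days.
Gamma(α, β) with Poisson data over total exposure Σt gives posterior Gamma(α+Σx, β+Σt) = Gamma(391, 33).
Posterior variance = α'/β'² = 391/1089.

391/1089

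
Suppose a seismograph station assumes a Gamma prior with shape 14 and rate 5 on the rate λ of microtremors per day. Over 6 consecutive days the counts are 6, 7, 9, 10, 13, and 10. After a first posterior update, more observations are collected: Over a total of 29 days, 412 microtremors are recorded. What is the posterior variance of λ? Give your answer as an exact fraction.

Total count: 6 + 7 + 9 + 10 + 13 + 10 = 55.
Total exposure: 6 days.
After the first batch: Gamma(14 + 55, 5 + 6) = Gamma(69, 11).
Total count 412 over total exposure 29 days.
After the second batch: Gamma(69 + 412, 11 + 29) = Gamma(481, 40).
Posterior variance = α'/β'² = 481/1600.

481/1600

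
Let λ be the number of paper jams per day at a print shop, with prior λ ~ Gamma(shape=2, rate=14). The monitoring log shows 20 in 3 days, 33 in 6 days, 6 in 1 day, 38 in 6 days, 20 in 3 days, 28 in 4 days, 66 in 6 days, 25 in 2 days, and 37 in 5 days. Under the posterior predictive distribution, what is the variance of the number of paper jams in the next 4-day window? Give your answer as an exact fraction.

Total count: 20 + 33 + 6 + 38 + 20 + 28 + 66 + 25 + 37 = 273.
Total exposure: 3 + 6 + 1 + 6 + 3 + 4 + 6 + 2 + 5 = 36 days.
Conjugate update: add total count to the shape and total exposure to the rate, giving Gamma(275, 50).
The posterior predictive for a window of length T is Negative Binomial with variance T·α'·(β'+T)/β'² = 4·275·54/2500 = 594/25.

594/25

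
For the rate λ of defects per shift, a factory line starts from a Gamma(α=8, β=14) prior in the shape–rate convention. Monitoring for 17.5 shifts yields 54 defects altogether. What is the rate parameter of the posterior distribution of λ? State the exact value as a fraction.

63/2

Total count 54 over total exposure 17.5 shifts.
The Gamma prior is conjugate for the Poisson rate, so λ | data ~ Gamma(8+54, 14+17.5) = Gamma(62, 63/2).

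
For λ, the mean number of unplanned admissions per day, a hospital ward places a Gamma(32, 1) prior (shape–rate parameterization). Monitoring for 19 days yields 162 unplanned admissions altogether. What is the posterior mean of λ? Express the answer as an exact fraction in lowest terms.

97/10

Total count 162 over total exposure 19 days.
Gamma(α, β) with Poisson data over total exposure Σt gives posterior Gamma(α+Σx, β+Σt) = Gamma(194, 20).
Posterior mean = α'/β' = 194/20 = 97/10.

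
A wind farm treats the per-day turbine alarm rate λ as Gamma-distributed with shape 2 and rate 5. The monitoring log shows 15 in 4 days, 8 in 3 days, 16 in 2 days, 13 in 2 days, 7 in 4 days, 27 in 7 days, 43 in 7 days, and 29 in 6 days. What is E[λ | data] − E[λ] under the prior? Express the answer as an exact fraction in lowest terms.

18/5

Total count: 15 + 8 + 16 + 13 + 7 + 27 + 43 + 29 = 158.
Total exposure: 4 + 3 + 2 + 2 + 4 + 7 + 7 + 6 = 35 days.
Conjugate update: add total count to the shape and total exposure to the rate, giving Gamma(160, 40).
Posterior mean = 160/40 = 4; prior mean = 2/5 = 2/5. Difference = 4 − 2/5 = 18/5.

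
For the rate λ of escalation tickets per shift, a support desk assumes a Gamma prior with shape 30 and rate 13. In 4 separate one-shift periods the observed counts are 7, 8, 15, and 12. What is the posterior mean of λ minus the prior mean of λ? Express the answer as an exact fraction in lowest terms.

Total count: 7 + 8 + 15 + 12 = 42.
Total exposure: 4 shifts.
The Gamma prior is conjugate for the Poisson rate, so λ | data ~ Gamma(30+42, 13+4) = Gamma(72, 17).
Posterior mean = 72/17 = 72/17; prior mean = 30/13 = 30/13. Difference = 72/17 − 30/13 = 426/221.

426/221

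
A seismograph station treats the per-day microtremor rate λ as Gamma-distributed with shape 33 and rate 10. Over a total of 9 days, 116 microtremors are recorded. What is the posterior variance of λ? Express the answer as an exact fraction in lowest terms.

149/361

Total count 116 over total exposure 9 days.
By Gamma–Poisson conjugacy, the posterior is Gamma(α + Σx, β + Σt) = Gamma(33 + 116, 10 + 9) = Gamma(149, 19).
Posterior variance = α'/β'² = 149/361.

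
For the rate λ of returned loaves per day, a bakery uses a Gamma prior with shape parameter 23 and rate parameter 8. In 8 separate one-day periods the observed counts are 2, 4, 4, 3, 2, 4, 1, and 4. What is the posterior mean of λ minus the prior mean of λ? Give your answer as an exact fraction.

1/16

Total count: 2 + 4 + 4 + 3 + 2 + 4 + 1 + 4 = 24.
Total exposure: 8 days.
Gamma(α, β) with Poisson data over total exposure Σt gives posterior Gamma(α+Σx, β+Σt) = Gamma(47, 16).
Posterior mean = 47/16 = 47/16; prior mean = 23/8 = 23/8. Difference = 47/16 − 23/8 = 1/16.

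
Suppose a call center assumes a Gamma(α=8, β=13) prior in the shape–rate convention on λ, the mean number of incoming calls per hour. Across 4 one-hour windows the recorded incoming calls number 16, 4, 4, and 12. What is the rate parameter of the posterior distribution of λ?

17

Total count: 16 + 4 + 4 + 12 = 36.
Total exposure: 4 hours.
By Gamma–Poisson conjugacy, the posterior is Gamma(α + Σx, β + Σt) = Gamma(8 + 36, 13 + 4) = Gamma(44, 17).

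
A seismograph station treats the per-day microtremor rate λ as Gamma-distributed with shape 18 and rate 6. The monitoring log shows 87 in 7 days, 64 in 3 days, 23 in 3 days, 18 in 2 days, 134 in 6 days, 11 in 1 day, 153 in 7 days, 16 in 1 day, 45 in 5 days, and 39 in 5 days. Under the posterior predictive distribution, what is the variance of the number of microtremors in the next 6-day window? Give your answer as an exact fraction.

47424/529

Total count: 87 + 64 + 23 + 18 + 134 + 11 + 153 + 16 + 45 + 39 = 590.
Total exposure: 7 + 3 + 3 + 2 + 6 + 1 + 7 + 1 + 5 + 5 = 40 days.
Posterior: α' = 18 + 590 = 608, β' = 6 + 40 = 46.
The posterior predictive for a window of length T is Negative Binomial with variance T·α'·(β'+T)/β'² = 6·608·52/2116 = 47424/529.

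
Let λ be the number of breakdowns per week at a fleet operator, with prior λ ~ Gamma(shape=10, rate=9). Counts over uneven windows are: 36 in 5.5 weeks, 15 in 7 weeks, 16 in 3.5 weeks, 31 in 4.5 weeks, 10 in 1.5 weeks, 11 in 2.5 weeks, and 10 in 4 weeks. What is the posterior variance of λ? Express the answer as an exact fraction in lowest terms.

556/5625

Total count: 36 + 15 + 16 + 31 + 10 + 11 + 10 = 129.
Total exposure: 5.5 + 7 + 3.5 + 4.5 + 1.5 + 2.5 + 4 = 28.5 weeks.
Conjugate update: add total count to the shape and total exposure to the rate, giving Gamma(139, 75/2).
Posterior variance = α'/β'² = 139/(5625/4) = 556/5625.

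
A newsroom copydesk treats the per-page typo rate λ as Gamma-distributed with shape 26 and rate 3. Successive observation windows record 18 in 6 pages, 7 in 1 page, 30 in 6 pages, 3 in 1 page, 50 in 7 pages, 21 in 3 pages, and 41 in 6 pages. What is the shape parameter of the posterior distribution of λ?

Total count: 18 + 7 + 30 + 3 + 50 + 21 + 41 = 170.
Total exposure: 6 + 1 + 6 + 1 + 7 + 3 + 6 = 30 pages.
Posterior: α' = 26 + 170 = 196, β' = 3 + 30 = 33.

196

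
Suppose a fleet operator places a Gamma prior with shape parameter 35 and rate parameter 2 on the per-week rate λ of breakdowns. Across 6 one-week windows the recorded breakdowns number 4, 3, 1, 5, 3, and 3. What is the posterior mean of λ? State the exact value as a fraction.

Total count: 4 + 3 + 1 + 5 + 3 + 3 = 19.
Total exposure: 6 weeks.
By Gamma–Poisson conjugacy, the posterior is Gamma(α + Σx, β + Σt) = Gamma(35 + 19, 2 + 6) = Gamma(54, 8).
Posterior mean = α'/β' = 54/8 = 27/4.

27/4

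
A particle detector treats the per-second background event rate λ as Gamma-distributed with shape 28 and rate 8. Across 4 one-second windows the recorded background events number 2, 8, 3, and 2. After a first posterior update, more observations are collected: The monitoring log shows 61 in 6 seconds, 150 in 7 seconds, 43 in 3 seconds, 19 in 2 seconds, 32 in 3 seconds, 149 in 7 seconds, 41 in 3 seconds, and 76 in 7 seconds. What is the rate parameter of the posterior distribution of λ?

Total count: 2 + 8 + 3 + 2 = 15.
Total exposure: 4 seconds.
After the first batch: Gamma(28 + 15, 8 + 4) = Gamma(43, 12).
Total count: 61 + 150 + 43 + 19 + 32 + 149 + 41 + 76 = 571.
Total exposure: 6 + 7 + 3 + 2 + 3 + 7 + 3 + 7 = 38 seconds.
After the second batch: Gamma(43 + 571, 12 + 38) = Gamma(614, 50).

50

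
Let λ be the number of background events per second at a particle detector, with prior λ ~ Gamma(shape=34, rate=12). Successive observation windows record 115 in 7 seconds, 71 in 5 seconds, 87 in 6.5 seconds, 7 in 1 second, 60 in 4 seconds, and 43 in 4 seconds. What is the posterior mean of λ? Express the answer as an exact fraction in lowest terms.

834/79

Total count: 115 + 71 + 87 + 7 + 60 + 43 = 383.
Total exposure: 7 + 5 + 6.5 + 1 + 4 + 4 = 27.5 seconds.
Posterior: α' = 34 + 383 = 417, β' = 12 + 27.5 = 79/2.
Posterior mean = α'/β' = 417/(79/2) = 834/79.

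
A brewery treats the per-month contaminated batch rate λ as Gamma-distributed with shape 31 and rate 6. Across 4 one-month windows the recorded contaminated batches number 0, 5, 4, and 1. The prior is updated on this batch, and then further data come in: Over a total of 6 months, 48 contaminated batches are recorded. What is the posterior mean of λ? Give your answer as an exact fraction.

89/16

Total count: 0 + 5 + 4 + 1 = 10.
Total exposure: 4 months.
After the first batch: Gamma(31 + 10, 6 + 4) = Gamma(41, 10).
Total count 48 over total exposure 6 months.
After the second batch: Gamma(41 + 48, 10 + 6) = Gamma(89, 16).
Posterior mean = α'/β' = 89/16.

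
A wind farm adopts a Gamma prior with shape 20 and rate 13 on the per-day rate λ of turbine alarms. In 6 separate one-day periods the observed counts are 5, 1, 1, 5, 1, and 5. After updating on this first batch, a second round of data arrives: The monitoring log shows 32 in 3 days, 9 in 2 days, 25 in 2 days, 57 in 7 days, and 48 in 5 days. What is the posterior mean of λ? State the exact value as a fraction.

11/2

Total count: 5 + 1 + 1 + 5 + 1 + 5 = 18.
Total exposure: 6 days.
After the first batch: Gamma(20 + 18, 13 + 6) = Gamma(38, 19).
Total count: 32 + 9 + 25 + 57 + 48 = 171.
Total exposure: 3 + 2 + 2 + 7 + 5 = 19 days.
After the second batch: Gamma(38 + 171, 19 + 19) = Gamma(209, 38).
Posterior mean = α'/β' = 209/38 = 11/2.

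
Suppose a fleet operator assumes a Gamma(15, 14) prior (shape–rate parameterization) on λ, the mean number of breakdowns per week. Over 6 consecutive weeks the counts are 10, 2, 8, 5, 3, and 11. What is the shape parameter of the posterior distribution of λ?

Total count: 10 + 2 + 8 + 5 + 3 + 11 = 39.
Total exposure: 6 weeks.
By Gamma–Poisson conjugacy, the posterior is Gamma(α + Σx, β + Σt) = Gamma(15 + 39, 14 + 6) = Gamma(54, 20).

54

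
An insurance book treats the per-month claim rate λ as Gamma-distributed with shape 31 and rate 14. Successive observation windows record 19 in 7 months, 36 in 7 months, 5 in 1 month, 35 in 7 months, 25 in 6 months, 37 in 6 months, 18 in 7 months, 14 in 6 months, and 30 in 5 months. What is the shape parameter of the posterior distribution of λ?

250

Total count: 19 + 36 + 5 + 35 + 25 + 37 + 18 + 14 + 30 = 219.
Total exposure: 7 + 7 + 1 + 7 + 6 + 6 + 7 + 6 + 5 = 52 months.
The Gamma prior is conjugate for the Poisson rate, so λ | data ~ Gamma(31+219, 14+52) = Gamma(250, 66).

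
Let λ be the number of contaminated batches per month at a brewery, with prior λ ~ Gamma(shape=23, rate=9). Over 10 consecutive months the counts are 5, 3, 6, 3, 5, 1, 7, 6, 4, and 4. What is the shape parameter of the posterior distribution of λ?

67

Total count: 5 + 3 + 6 + 3 + 5 + 1 + 7 + 6 + 4 + 4 = 44.
Total exposure: 10 months.
Conjugate update: add total count to the shape and total exposure to the rate, giving Gamma(67, 19).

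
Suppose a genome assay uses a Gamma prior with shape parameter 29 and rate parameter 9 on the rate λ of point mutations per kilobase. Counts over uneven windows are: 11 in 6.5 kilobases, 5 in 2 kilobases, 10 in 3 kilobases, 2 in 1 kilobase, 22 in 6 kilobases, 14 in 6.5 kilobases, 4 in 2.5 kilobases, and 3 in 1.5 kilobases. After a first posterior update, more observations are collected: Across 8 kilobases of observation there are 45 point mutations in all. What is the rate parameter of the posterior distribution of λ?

Total count: 11 + 5 + 10 + 2 + 22 + 14 + 4 + 3 = 71.
Total exposure: 6.5 + 2 + 3 + 1 + 6 + 6.5 + 2.5 + 1.5 = 29 kilobases.
After the first batch: Gamma(29 + 71, 9 + 29) = Gamma(100, 38).
Total count 45 over total exposure 8 kilobases.
After the second batch: Gamma(100 + 45, 38 + 8) = Gamma(145, 46).

46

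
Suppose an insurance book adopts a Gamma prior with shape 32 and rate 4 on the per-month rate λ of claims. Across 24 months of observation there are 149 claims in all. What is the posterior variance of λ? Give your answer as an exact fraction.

181/784

Total count 149 over total exposure 24 months.
Gamma(α, β) with Poisson data over total exposure Σt gives posterior Gamma(α+Σx, β+Σt) = Gamma(181, 28).
Posterior variance = α'/β'² = 181/784.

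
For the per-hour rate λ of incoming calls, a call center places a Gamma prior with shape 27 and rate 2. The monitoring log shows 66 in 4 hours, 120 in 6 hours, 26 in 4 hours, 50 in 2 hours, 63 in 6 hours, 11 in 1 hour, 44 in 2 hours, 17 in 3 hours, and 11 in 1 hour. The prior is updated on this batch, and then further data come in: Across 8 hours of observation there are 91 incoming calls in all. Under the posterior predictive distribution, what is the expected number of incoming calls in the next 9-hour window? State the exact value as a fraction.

1578/13

Total count: 66 + 120 + 26 + 50 + 63 + 11 + 44 + 17 + 11 = 408.
Total exposure: 4 + 6 + 4 + 2 + 6 + 1 + 2 + 3 + 1 = 29 hours.
After the first batch: Gamma(27 + 408, 2 + 29) = Gamma(435, 31).
Total count 91 over total exposure 8 hours.
After the second batch: Gamma(435 + 91, 31 + 8) = Gamma(526, 39).
Predictive mean over a 9-hour window = T·E[λ|data] = 9·526/39 = 1578/13.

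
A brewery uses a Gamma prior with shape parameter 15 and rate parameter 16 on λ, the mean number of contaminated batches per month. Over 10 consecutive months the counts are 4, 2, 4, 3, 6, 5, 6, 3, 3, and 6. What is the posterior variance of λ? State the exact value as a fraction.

57/676

Total count: 4 + 2 + 4 + 3 + 6 + 5 + 6 + 3 + 3 + 6 = 42.
Total exposure: 10 months.
By Gamma–Poisson conjugacy, the posterior is Gamma(α + Σx, β + Σt) = Gamma(15 + 42, 16 + 10) = Gamma(57, 26).
Posterior variance = α'/β'² = 57/676.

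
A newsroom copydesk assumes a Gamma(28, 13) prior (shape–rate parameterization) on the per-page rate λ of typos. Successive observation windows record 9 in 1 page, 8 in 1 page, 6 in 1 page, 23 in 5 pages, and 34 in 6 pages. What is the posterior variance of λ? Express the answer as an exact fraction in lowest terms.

4/27

Total count: 9 + 8 + 6 + 23 + 34 = 80.
Total exposure: 1 + 1 + 1 + 5 + 6 = 14 pages.
Gamma(α, β) with Poisson data over total exposure Σt gives posterior Gamma(α+Σx, β+Σt) = Gamma(108, 27).
Posterior variance = α'/β'² = 108/729 = 4/27.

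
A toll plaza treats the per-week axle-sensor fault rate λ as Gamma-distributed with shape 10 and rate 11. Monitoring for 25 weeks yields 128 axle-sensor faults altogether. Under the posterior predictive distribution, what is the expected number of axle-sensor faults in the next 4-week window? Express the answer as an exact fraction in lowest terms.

46/3

Total count 128 over total exposure 25 weeks.
By Gamma–Poisson conjugacy, the posterior is Gamma(α + Σx, β + Σt) = Gamma(10 + 128, 11 + 25) = Gamma(138, 36).
Predictive mean over a 4-week window = T·E[λ|data] = 4·138/36 = 46/3.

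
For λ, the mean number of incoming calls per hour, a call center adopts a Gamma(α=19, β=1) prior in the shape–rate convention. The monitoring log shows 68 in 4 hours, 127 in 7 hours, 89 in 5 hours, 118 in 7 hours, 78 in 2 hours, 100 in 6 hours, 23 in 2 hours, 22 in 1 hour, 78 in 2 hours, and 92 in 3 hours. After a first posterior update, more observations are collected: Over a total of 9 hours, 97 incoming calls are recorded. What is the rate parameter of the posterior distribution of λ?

Total count: 68 + 127 + 89 + 118 + 78 + 100 + 23 + 22 + 78 + 92 = 795.
Total exposure: 4 + 7 + 5 + 7 + 2 + 6 + 2 + 1 + 2 + 3 = 39 hours.
After the first batch: Gamma(19 + 795, 1 + 39) = Gamma(814, 40).
Total count 97 over total exposure 9 hours.
After the second batch: Gamma(814 + 97, 40 + 9) = Gamma(911, 49).

49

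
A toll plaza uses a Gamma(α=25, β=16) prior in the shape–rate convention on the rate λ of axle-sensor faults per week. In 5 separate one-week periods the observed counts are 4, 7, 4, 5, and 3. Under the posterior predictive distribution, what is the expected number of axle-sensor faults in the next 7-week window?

16

Total count: 4 + 7 + 4 + 5 + 3 = 23.
Total exposure: 5 weeks.
The Gamma prior is conjugate for the Poisson rate, so λ | data ~ Gamma(25+23, 16+5) = Gamma(48, 21).
Predictive mean over a 7-week window = T·E[λ|data] = 7·48/21 = 16.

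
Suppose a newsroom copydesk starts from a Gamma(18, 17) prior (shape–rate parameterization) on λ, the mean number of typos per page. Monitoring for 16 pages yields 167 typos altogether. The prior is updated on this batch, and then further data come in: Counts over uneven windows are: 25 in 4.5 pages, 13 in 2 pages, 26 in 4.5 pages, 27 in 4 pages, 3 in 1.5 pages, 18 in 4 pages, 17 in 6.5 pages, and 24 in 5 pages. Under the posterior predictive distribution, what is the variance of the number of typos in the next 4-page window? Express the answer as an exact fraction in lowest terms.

552/25

Total count 167 over total exposure 16 pages.
After the first batch: Gamma(18 + 167, 17 + 16) = Gamma(185, 33).
Total count: 25 + 13 + 26 + 27 + 3 + 18 + 17 + 24 = 153.
Total exposure: 4.5 + 2 + 4.5 + 4 + 1.5 + 4 + 6.5 + 5 = 32 pages.
After the second batch: Gamma(185 + 153, 33 + 32) = Gamma(338, 65).
The posterior predictive for a window of length T is Negative Binomial with variance T·α'·(β'+T)/β'² = 4·338·69/4225 = 552/25.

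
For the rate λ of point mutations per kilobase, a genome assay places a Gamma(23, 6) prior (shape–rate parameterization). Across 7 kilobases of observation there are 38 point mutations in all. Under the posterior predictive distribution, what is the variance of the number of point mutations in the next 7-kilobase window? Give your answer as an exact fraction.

Total count 38 over total exposure 7 kilobases.
By Gamma–Poisson conjugacy, the posterior is Gamma(α + Σx, β + Σt) = Gamma(23 + 38, 6 + 7) = Gamma(61, 13).
The posterior predictive for a window of length T is Negative Binomial with variance T·α'·(β'+T)/β'² = 7·61·20/169 = 8540/169.

8540/169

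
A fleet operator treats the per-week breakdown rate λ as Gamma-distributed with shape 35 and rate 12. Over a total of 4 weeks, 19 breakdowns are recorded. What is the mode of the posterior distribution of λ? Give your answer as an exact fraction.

53/16

Total count 19 over total exposure 4 weeks.
Conjugate update: add total count to the shape and total exposure to the rate, giving Gamma(54, 16).
Posterior mode = (α'−1)/β' = 53/16.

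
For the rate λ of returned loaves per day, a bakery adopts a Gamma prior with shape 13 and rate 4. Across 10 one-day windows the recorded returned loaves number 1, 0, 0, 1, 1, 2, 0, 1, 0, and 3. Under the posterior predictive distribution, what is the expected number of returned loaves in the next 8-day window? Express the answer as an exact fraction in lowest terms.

88/7

Total count: 1 + 0 + 0 + 1 + 1 + 2 + 0 + 1 + 0 + 3 = 9.
Total exposure: 10 days.
Conjugate update: add total count to the shape and total exposure to the rate, giving Gamma(22, 14).
Predictive mean over an 8-day window = T·E[λ|data] = 8·22/14 = 88/7.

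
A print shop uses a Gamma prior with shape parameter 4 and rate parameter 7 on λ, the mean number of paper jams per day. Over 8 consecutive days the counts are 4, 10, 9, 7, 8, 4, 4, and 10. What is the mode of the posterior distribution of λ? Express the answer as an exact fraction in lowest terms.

Total count: 4 + 10 + 9 + 7 + 8 + 4 + 4 + 10 = 56.
Total exposure: 8 days.
By Gamma–Poisson conjugacy, the posterior is Gamma(α + Σx, β + Σt) = Gamma(4 + 56, 7 + 8) = Gamma(60, 15).
Posterior mode = (α'−1)/β' = 59/15.

59/15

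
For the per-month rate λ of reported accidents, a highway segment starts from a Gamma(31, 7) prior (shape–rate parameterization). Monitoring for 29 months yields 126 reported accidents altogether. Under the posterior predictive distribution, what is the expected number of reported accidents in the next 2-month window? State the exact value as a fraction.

157/18

Total count 126 over total exposure 29 months.
Posterior: α' = 31 + 126 = 157, β' = 7 + 29 = 36.
Predictive mean over a 2-month window = T·E[λ|data] = 2·157/36 = 157/18.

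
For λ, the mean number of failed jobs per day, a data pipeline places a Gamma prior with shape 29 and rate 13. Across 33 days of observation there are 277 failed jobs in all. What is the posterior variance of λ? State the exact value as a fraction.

Total count 277 over total exposure 33 days.
By Gamma–Poisson conjugacy, the posterior is Gamma(α + Σx, β + Σt) = Gamma(29 + 277, 13 + 33) = Gamma(306, 46).
Posterior variance = α'/β'² = 306/2116 = 153/1058.

153/1058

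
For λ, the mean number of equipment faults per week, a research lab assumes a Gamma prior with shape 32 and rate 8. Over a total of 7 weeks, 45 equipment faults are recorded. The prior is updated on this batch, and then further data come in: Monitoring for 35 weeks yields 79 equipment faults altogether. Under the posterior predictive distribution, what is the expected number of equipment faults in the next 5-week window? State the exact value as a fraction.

78/5

Total count 45 over total exposure 7 weeks.
After the first batch: Gamma(32 + 45, 8 + 7) = Gamma(77, 15).
Total count 79 over total exposure 35 weeks.
After the second batch: Gamma(77 + 79, 15 + 35) = Gamma(156, 50).
Predictive mean over a 5-week window = T·E[λ|data] = 5·156/50 = 78/5.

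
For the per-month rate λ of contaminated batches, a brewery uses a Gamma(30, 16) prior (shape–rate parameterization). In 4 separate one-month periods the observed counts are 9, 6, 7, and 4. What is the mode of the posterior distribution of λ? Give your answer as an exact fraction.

11/4

Total count: 9 + 6 + 7 + 4 = 26.
Total exposure: 4 months.
Posterior: α' = 30 + 26 = 56, β' = 16 + 4 = 20.
Posterior mode = (α'−1)/β' = 55/20 = 11/4.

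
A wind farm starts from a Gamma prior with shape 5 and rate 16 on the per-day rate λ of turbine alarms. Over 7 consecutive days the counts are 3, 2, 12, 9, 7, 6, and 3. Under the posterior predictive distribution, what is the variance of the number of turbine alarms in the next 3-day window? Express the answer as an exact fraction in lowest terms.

Total count: 3 + 2 + 12 + 9 + 7 + 6 + 3 = 42.
Total exposure: 7 days.
By Gamma–Poisson conjugacy, the posterior is Gamma(α + Σx, β + Σt) = Gamma(5 + 42, 16 + 7) = Gamma(47, 23).
The posterior predictive for a window of length T is Negative Binomial with variance T·α'·(β'+T)/β'² = 3·47·26/529 = 3666/529.

3666/529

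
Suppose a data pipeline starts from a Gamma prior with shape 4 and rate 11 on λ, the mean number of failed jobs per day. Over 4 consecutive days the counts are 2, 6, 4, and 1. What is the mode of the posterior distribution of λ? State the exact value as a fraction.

16/15

Total count: 2 + 6 + 4 + 1 = 13.
Total exposure: 4 days.
Gamma(α, β) with Poisson data over total exposure Σt gives posterior Gamma(α+Σx, β+Σt) = Gamma(17, 15).
Posterior mode = (α'−1)/β' = 16/15.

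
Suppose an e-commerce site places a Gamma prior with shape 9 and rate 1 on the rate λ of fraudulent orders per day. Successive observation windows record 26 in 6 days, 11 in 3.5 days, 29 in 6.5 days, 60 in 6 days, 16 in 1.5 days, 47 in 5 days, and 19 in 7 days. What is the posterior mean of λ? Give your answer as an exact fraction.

Total count: 26 + 11 + 29 + 60 + 16 + 47 + 19 = 208.
Total exposure: 6 + 3.5 + 6.5 + 6 + 1.5 + 5 + 7 = 35.5 days.
The Gamma prior is conjugate for the Poisson rate, so λ | data ~ Gamma(9+208, 1+35.5) = Gamma(217, 73/2).
Posterior mean = α'/β' = 217/(73/2) = 434/73.

434/73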